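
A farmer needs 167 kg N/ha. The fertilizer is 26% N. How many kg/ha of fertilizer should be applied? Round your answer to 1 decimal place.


Step 1: Fertilizer rate = target N / (N content / 100)
Step 2: Rate = 167 / (26 / 100)
Step 3: Rate = 167 / 0.26
Step 4: Rate = 642.3 kg/ha

642.3


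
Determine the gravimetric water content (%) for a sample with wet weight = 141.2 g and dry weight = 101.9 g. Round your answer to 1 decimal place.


Step 1: Water mass = wet - dry = 141.2 - 101.9 = 39.3 g
Step 2: w = 100 * water mass / dry mass
Step 3: w = 100 * 39.3 / 101.9 = 38.6%

38.6


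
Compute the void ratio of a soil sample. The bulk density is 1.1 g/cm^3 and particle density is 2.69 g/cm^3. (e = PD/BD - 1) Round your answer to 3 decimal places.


Step 1: e = PD / BD - 1
Step 2: e = 2.69 / 1.1 - 1
Step 3: e = 2.44545 - 1
Step 4: e = 1.445

1.445


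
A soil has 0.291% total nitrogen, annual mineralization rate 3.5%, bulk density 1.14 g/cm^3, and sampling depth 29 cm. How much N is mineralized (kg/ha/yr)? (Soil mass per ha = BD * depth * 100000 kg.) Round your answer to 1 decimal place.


Step 1: Soil mass per ha = BD * depth * 100000 = 1.14 * 29 * 100000 = 3306000 kg
Step 2: Total N pool = soil mass * N%/100 = 3306000 * 0.291/100 = 9620.46 kg/ha
Step 3: N mineralized = N pool * rate%/100 = 9620.46 * 3.5/100 = 336.7 kg/ha/yr

336.7


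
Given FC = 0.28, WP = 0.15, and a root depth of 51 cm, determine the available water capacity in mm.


Step 1: Available water = (FC - WP) * depth * 10
Step 2: AW = (0.28 - 0.15) * 51 * 10
Step 3: AW = 0.13 * 51 * 10
Step 4: AW = 66.3 mm

66.3


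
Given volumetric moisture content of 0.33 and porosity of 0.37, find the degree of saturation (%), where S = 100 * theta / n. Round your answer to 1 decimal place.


Step 1: S = 100 * theta_v / n
Step 2: S = 100 * 0.33 / 0.37
Step 3: S = 89.2%

89.2


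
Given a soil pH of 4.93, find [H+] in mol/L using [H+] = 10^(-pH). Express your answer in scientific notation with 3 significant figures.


Step 1: [H+] = 10^(-pH)
Step 2: [H+] = 10^(-4.93)
Step 3: [H+] = 1.17e-05 mol/L

1.17e-05


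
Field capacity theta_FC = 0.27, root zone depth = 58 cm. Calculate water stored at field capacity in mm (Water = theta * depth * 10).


Step 1: Water (mm) = theta_FC * depth (cm) * 10
Step 2: Water = 0.27 * 58 * 10
Step 3: Water = 156.6 mm

156.6


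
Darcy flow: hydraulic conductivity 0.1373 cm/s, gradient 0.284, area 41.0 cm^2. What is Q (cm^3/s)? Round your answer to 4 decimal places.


Step 1: Apply Darcy's law: Q = K * i * A
Step 2: Q = 0.1373 * 0.284 * 41.0
Step 3: Q = 1.5987 cm^3/s

1.5987


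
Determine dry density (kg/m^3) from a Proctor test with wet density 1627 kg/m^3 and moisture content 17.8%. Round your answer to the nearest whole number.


Step 1: Dry density = wet density / (1 + w/100)
Step 2: Dry density = 1627 / (1 + 17.8/100)
Step 3: Dry density = 1627 / 1.178
Step 4: Dry density = 1381 kg/m^3

1381


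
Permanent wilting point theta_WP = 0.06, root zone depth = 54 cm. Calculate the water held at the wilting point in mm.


Step 1: Water (mm) = theta_WP * depth * 10
Step 2: Water = 0.06 * 54 * 10
Step 3: Water = 32.4 mm

32.4


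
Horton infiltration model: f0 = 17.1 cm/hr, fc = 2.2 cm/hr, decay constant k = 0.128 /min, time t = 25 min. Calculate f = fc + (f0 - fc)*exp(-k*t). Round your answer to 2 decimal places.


Step 1: f = fc + (f0 - fc) * exp(-k * t)
Step 2: exp(-0.128 * 25) = 0.040762
Step 3: f = 2.2 + (17.1 - 2.2) * 0.040762
Step 4: f = 2.2 + 14.9 * 0.040762
Step 5: f = 2.81 cm/hr

2.81


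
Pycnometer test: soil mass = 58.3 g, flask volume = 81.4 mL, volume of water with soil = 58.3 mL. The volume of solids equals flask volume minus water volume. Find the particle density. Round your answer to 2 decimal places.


Step 1: Volume of solids = flask volume - water volume with soil
Step 2: V_solids = 81.4 - 58.3 = 23.1 mL
Step 3: Particle density = mass / V_solids = 58.3 / 23.1 = 2.52 g/cm^3

2.52


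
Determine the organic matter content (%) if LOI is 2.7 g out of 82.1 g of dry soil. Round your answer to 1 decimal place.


Step 1: OM% = 100 * LOI / sample mass
Step 2: OM = 100 * 2.7 / 82.1
Step 3: OM = 3.3%

3.3


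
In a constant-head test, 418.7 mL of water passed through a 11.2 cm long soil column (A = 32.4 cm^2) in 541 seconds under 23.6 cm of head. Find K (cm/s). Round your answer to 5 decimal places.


Step 1: K = Q * L / (A * t * h)
Step 2: Numerator = 418.7 * 11.2 = 4689.44
Step 3: Denominator = 32.4 * 541 * 23.6 = 413670.24
Step 4: K = 4689.44 / 413670.24 = 0.01134 cm/s

0.01134


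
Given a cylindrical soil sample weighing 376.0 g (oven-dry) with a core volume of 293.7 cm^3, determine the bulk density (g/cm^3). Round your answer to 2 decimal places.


Step 1: Identify the formula: BD = dry mass / volume
Step 2: Substitute values: BD = 376.0 / 293.7
Step 3: BD = 1.28 g/cm^3

1.28


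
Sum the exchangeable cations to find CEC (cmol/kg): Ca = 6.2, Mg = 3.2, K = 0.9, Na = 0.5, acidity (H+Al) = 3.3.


Step 1: CEC = Ca + Mg + K + Na + (H+Al)
Step 2: CEC = 6.2 + 3.2 + 0.9 + 0.5 + 3.3
Step 3: CEC = 14.1 cmol/kg

14.1


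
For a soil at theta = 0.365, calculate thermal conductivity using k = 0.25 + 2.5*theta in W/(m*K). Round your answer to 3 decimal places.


Step 1: k = 0.25 + 2.5 * theta
Step 2: k = 0.25 + 2.5 * 0.365
Step 3: k = 0.25 + 0.913
Step 4: k = 1.163 W/(m*K)

1.163


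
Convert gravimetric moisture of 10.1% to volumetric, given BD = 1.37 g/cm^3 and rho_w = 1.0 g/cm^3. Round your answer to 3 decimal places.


Step 1: theta = (w / 100) * BD / rho_w
Step 2: theta = (10.1 / 100) * 1.37 / 1.0
Step 3: theta = 0.101 * 1.37
Step 4: theta = 0.138

0.138


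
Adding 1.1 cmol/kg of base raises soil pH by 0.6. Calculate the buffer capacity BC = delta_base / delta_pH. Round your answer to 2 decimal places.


Step 1: BC = change in base / change in pH
Step 2: BC = 1.1 / 0.6
Step 3: BC = 1.83 cmol/(kg*pH unit)

1.83


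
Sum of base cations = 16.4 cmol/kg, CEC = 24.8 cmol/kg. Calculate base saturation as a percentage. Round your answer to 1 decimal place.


Step 1: BS = 100 * (sum of bases) / CEC
Step 2: BS = 100 * 16.4 / 24.8
Step 3: BS = 66.1%

66.1


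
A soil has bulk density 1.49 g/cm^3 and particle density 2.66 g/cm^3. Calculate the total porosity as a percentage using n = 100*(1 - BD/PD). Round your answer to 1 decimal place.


Step 1: Formula: n = 100 * (1 - BD / PD)
Step 2: n = 100 * (1 - 1.49 / 2.66)
Step 3: n = 100 * (1 - 0.56015)
Step 4: n = 44.0%

44.0


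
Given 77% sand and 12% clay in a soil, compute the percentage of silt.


Step 1: sand + silt + clay = 100%
Step 2: silt = 100 - sand - clay
Step 3: silt = 100 - 77 - 12
Step 4: silt = 11%

11


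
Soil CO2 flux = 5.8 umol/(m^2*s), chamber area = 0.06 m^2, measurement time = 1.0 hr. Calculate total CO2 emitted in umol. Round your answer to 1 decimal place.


Step 1: Convert time to seconds: 1.0 hr * 3600 = 3600.0 s
Step 2: Total = flux * area * time_s
Step 3: Total = 5.8 * 0.06 * 3600.0
Step 4: Total = 1252.8 umol

1252.8


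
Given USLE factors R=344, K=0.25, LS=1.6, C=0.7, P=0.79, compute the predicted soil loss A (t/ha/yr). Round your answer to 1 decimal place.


Step 1: A = R * K * LS * C * P
Step 2: R * K = 344 * 0.25 = 86.0
Step 3: (R*K) * LS = 86.0 * 1.6 = 137.6
Step 4: * C * P = 137.6 * 0.7 * 0.79 = 76.1
Step 5: A = 76.1 t/(ha*yr)

76.1


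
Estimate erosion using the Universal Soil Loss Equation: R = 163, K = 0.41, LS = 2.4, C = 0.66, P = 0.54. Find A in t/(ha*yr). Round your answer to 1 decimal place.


Step 1: A = R * K * LS * C * P
Step 2: R * K = 163 * 0.41 = 66.83
Step 3: (R*K) * LS = 66.83 * 2.4 = 160.392
Step 4: * C * P = 160.392 * 0.66 * 0.54 = 57.2
Step 5: A = 57.2 t/(ha*yr)

57.2


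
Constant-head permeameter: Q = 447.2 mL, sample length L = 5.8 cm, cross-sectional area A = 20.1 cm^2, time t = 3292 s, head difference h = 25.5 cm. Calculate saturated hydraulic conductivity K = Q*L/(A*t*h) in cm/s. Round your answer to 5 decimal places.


Step 1: K = Q * L / (A * t * h)
Step 2: Numerator = 447.2 * 5.8 = 2593.76
Step 3: Denominator = 20.1 * 3292 * 25.5 = 1687314.6
Step 4: K = 2593.76 / 1687314.6 = 0.00154 cm/s

0.00154


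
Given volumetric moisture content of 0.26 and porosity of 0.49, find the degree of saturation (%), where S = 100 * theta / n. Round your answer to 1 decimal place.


Step 1: S = 100 * theta_v / n
Step 2: S = 100 * 0.26 / 0.49
Step 3: S = 53.1%

53.1


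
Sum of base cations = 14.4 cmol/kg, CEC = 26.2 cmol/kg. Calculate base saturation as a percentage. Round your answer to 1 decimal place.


Step 1: BS = 100 * (sum of bases) / CEC
Step 2: BS = 100 * 14.4 / 26.2
Step 3: BS = 55.0%

55.0


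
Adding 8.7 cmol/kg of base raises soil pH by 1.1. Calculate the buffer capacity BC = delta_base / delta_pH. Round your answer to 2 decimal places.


Step 1: BC = change in base / change in pH
Step 2: BC = 8.7 / 1.1
Step 3: BC = 7.91 cmol/(kg*pH unit)

7.91


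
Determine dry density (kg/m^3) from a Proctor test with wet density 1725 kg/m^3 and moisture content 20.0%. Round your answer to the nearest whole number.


Step 1: Dry density = wet density / (1 + w/100)
Step 2: Dry density = 1725 / (1 + 20.0/100)
Step 3: Dry density = 1725 / 1.2
Step 4: Dry density = 1438 kg/m^3

1438


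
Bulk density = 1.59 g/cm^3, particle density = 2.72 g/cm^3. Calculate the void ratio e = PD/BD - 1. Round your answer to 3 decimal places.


Step 1: e = PD / BD - 1
Step 2: e = 2.72 / 1.59 - 1
Step 3: e = 1.71069 - 1
Step 4: e = 0.711

0.711


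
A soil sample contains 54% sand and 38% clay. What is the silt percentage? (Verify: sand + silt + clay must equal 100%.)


Step 1: sand + silt + clay = 100%
Step 2: silt = 100 - sand - clay
Step 3: silt = 100 - 54 - 38
Step 4: silt = 8%

8


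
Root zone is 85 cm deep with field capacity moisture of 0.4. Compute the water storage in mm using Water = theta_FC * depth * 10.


Step 1: Water (mm) = theta_FC * depth (cm) * 10
Step 2: Water = 0.4 * 85 * 10
Step 3: Water = 340.0 mm

340.0


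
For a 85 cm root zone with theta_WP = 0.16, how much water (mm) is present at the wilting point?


Step 1: Water (mm) = theta_WP * depth * 10
Step 2: Water = 0.16 * 85 * 10
Step 3: Water = 136.0 mm

136.0


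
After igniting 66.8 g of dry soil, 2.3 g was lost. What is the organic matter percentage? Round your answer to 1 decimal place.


Step 1: OM% = 100 * LOI / sample mass
Step 2: OM = 100 * 2.3 / 66.8
Step 3: OM = 3.4%

3.4


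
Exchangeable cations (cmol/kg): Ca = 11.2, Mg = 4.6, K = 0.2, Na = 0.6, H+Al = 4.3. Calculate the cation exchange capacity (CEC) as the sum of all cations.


Step 1: CEC = Ca + Mg + K + Na + (H+Al)
Step 2: CEC = 11.2 + 4.6 + 0.2 + 0.6 + 4.3
Step 3: CEC = 20.9 cmol/kg

20.9


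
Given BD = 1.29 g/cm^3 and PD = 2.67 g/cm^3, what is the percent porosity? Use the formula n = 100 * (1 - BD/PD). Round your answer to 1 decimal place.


Step 1: Formula: n = 100 * (1 - BD / PD)
Step 2: n = 100 * (1 - 1.29 / 2.67)
Step 3: n = 100 * (1 - 0.48315)
Step 4: n = 51.7%

51.7


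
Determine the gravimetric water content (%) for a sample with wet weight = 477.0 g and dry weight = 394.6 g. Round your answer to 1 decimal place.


Step 1: Water mass = wet - dry = 477.0 - 394.6 = 82.4 g
Step 2: w = 100 * water mass / dry mass
Step 3: w = 100 * 82.4 / 394.6 = 20.9%

20.9


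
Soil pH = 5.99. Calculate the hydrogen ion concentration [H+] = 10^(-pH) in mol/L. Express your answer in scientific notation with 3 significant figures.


Step 1: [H+] = 10^(-pH)
Step 2: [H+] = 10^(-5.99)
Step 3: [H+] = 1.02e-06 mol/L

1.02e-06


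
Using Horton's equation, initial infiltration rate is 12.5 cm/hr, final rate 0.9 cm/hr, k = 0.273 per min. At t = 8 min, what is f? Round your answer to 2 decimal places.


Step 1: f = fc + (f0 - fc) * exp(-k * t)
Step 2: exp(-0.273 * 8) = 0.11259
Step 3: f = 0.9 + (12.5 - 0.9) * 0.11259
Step 4: f = 0.9 + 11.6 * 0.11259
Step 5: f = 2.21 cm/hr

2.21


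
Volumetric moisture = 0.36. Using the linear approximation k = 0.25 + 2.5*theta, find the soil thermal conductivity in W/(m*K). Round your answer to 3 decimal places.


Step 1: k = 0.25 + 2.5 * theta
Step 2: k = 0.25 + 2.5 * 0.36
Step 3: k = 0.25 + 0.9
Step 4: k = 1.15 W/(m*K)

1.15


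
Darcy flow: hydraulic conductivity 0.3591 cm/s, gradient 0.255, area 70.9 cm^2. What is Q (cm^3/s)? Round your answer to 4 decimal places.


Step 1: Apply Darcy's law: Q = K * i * A
Step 2: Q = 0.3591 * 0.255 * 70.9
Step 3: Q = 6.4923 cm^3/s

6.4923


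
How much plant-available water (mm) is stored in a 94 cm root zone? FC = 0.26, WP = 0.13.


Step 1: Available water = (FC - WP) * depth * 10
Step 2: AW = (0.26 - 0.13) * 94 * 10
Step 3: AW = 0.13 * 94 * 10
Step 4: AW = 122.2 mm

122.2


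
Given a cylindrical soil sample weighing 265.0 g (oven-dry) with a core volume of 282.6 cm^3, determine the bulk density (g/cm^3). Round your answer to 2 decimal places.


Step 1: Identify the formula: BD = dry mass / volume
Step 2: Substitute values: BD = 265.0 / 282.6
Step 3: BD = 0.94 g/cm^3

0.94


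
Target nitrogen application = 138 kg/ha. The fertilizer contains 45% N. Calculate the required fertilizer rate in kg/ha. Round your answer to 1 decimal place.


Step 1: Fertilizer rate = target N / (N content / 100)
Step 2: Rate = 138 / (45 / 100)
Step 3: Rate = 138 / 0.45
Step 4: Rate = 306.7 kg/ha

306.7


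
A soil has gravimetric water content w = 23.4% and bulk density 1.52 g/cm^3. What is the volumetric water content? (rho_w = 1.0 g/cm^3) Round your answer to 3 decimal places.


Step 1: theta = (w / 100) * BD / rho_w
Step 2: theta = (23.4 / 100) * 1.52 / 1.0
Step 3: theta = 0.234 * 1.52
Step 4: theta = 0.356

0.356


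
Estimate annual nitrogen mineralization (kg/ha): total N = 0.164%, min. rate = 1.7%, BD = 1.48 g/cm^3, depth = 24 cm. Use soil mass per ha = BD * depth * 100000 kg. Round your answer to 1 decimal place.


Step 1: Soil mass per ha = BD * depth * 100000 = 1.48 * 24 * 100000 = 3552000 kg
Step 2: Total N pool = soil mass * N%/100 = 3552000 * 0.164/100 = 5825.28 kg/ha
Step 3: N mineralized = N pool * rate%/100 = 5825.28 * 1.7/100 = 99.0 kg/ha/yr

99.0


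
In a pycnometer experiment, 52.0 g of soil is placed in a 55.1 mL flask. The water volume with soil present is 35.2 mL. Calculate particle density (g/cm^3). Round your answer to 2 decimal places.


Step 1: Volume of solids = flask volume - water volume with soil
Step 2: V_solids = 55.1 - 35.2 = 19.9 mL
Step 3: Particle density = mass / V_solids = 52.0 / 19.9 = 2.61 g/cm^3

2.61


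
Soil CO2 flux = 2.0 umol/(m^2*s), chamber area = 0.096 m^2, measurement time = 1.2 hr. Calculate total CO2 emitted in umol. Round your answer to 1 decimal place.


Step 1: Convert time to seconds: 1.2 hr * 3600 = 4320.0 s
Step 2: Total = flux * area * time_s
Step 3: Total = 2.0 * 0.096 * 4320.0
Step 4: Total = 829.4 umol

829.4


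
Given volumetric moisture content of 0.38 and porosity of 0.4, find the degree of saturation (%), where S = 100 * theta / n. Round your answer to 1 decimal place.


Step 1: S = 100 * theta_v / n
Step 2: S = 100 * 0.38 / 0.4
Step 3: S = 95.0%

95.0


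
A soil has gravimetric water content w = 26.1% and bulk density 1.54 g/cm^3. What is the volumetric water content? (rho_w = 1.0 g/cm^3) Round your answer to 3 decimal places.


Step 1: theta = (w / 100) * BD / rho_w
Step 2: theta = (26.1 / 100) * 1.54 / 1.0
Step 3: theta = 0.261 * 1.54
Step 4: theta = 0.402

0.402


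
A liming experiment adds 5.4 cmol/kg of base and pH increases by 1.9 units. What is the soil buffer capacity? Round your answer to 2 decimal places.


Step 1: BC = change in base / change in pH
Step 2: BC = 5.4 / 1.9
Step 3: BC = 2.84 cmol/(kg*pH unit)

2.84


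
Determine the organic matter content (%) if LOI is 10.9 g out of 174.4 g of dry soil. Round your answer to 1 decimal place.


Step 1: OM% = 100 * LOI / sample mass
Step 2: OM = 100 * 10.9 / 174.4
Step 3: OM = 6.3%

6.3


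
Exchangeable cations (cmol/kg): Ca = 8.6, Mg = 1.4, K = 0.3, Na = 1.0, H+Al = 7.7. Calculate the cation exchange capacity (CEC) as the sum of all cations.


Step 1: CEC = Ca + Mg + K + Na + (H+Al)
Step 2: CEC = 8.6 + 1.4 + 0.3 + 1.0 + 7.7
Step 3: CEC = 19.0 cmol/kg

19.0


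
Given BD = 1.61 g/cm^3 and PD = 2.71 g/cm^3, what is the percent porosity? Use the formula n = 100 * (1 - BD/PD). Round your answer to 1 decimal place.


Step 1: Formula: n = 100 * (1 - BD / PD)
Step 2: n = 100 * (1 - 1.61 / 2.71)
Step 3: n = 100 * (1 - 0.5941)
Step 4: n = 40.6%

40.6


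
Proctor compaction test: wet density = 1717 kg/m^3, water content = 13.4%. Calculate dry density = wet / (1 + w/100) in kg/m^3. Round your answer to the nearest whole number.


Step 1: Dry density = wet density / (1 + w/100)
Step 2: Dry density = 1717 / (1 + 13.4/100)
Step 3: Dry density = 1717 / 1.134
Step 4: Dry density = 1514 kg/m^3

1514


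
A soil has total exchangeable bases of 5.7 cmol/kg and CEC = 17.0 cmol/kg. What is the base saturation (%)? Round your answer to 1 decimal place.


Step 1: BS = 100 * (sum of bases) / CEC
Step 2: BS = 100 * 5.7 / 17.0
Step 3: BS = 33.5%

33.5


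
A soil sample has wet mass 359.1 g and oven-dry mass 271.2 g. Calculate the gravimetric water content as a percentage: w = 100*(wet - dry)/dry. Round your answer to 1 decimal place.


Step 1: Water mass = wet - dry = 359.1 - 271.2 = 87.9 g
Step 2: w = 100 * water mass / dry mass
Step 3: w = 100 * 87.9 / 271.2 = 32.4%

32.4


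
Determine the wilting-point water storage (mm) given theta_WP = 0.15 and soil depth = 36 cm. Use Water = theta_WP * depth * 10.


Step 1: Water (mm) = theta_WP * depth * 10
Step 2: Water = 0.15 * 36 * 10
Step 3: Water = 54.0 mm

54.0


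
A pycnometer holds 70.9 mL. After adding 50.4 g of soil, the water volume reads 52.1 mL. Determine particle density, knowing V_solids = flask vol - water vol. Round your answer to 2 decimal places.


Step 1: Volume of solids = flask volume - water volume with soil
Step 2: V_solids = 70.9 - 52.1 = 18.8 mL
Step 3: Particle density = mass / V_solids = 50.4 / 18.8 = 2.68 g/cm^3

2.68


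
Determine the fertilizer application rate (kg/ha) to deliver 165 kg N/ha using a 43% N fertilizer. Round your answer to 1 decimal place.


Step 1: Fertilizer rate = target N / (N content / 100)
Step 2: Rate = 165 / (43 / 100)
Step 3: Rate = 165 / 0.43
Step 4: Rate = 383.7 kg/ha

383.7


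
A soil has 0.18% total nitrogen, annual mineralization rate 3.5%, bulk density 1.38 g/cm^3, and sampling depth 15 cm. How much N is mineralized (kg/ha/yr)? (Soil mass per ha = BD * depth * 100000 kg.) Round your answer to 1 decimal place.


Step 1: Soil mass per ha = BD * depth * 100000 = 1.38 * 15 * 100000 = 2070000 kg
Step 2: Total N pool = soil mass * N%/100 = 2070000 * 0.18/100 = 3726.0 kg/ha
Step 3: N mineralized = N pool * rate%/100 = 3726.0 * 3.5/100 = 130.4 kg/ha/yr

130.4


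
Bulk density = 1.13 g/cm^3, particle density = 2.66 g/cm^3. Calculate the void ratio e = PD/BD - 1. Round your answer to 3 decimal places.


Step 1: e = PD / BD - 1
Step 2: e = 2.66 / 1.13 - 1
Step 3: e = 2.35398 - 1
Step 4: e = 1.354

1.354


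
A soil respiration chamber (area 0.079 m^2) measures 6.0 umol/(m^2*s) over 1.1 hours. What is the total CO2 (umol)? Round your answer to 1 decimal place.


Step 1: Convert time to seconds: 1.1 hr * 3600 = 3960.0 s
Step 2: Total = flux * area * time_s
Step 3: Total = 6.0 * 0.079 * 3960.0
Step 4: Total = 1877.0 umol

1877.0


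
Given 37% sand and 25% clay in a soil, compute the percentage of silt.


Step 1: sand + silt + clay = 100%
Step 2: silt = 100 - sand - clay
Step 3: silt = 100 - 37 - 25
Step 4: silt = 38%

38


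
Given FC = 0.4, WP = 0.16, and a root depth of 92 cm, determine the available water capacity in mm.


Step 1: Available water = (FC - WP) * depth * 10
Step 2: AW = (0.4 - 0.16) * 92 * 10
Step 3: AW = 0.24 * 92 * 10
Step 4: AW = 220.8 mm

220.8


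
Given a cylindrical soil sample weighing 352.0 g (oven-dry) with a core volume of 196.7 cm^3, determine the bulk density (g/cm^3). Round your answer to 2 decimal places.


Step 1: Identify the formula: BD = dry mass / volume
Step 2: Substitute values: BD = 352.0 / 196.7
Step 3: BD = 1.79 g/cm^3

1.79


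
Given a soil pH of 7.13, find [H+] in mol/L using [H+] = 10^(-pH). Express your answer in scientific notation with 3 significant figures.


Step 1: [H+] = 10^(-pH)
Step 2: [H+] = 10^(-7.13)
Step 3: [H+] = 7.41e-08 mol/L

7.41e-08


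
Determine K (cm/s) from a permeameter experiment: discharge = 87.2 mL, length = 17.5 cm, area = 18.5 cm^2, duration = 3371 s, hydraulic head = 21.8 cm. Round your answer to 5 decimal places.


Step 1: K = Q * L / (A * t * h)
Step 2: Numerator = 87.2 * 17.5 = 1526.0
Step 3: Denominator = 18.5 * 3371 * 21.8 = 1359524.3
Step 4: K = 1526.0 / 1359524.3 = 0.00112 cm/s

0.00112


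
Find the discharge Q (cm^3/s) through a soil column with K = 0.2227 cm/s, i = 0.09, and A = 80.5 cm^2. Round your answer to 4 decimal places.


Step 1: Apply Darcy's law: Q = K * i * A
Step 2: Q = 0.2227 * 0.09 * 80.5
Step 3: Q = 1.6135 cm^3/s

1.6135


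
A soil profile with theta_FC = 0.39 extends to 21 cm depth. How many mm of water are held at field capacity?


Step 1: Water (mm) = theta_FC * depth (cm) * 10
Step 2: Water = 0.39 * 21 * 10
Step 3: Water = 81.9 mm

81.9


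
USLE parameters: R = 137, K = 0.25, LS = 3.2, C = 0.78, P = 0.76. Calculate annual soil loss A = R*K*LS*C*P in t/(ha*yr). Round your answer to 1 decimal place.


Step 1: A = R * K * LS * C * P
Step 2: R * K = 137 * 0.25 = 34.25
Step 3: (R*K) * LS = 34.25 * 3.2 = 109.6
Step 4: * C * P = 109.6 * 0.78 * 0.76 = 65.0
Step 5: A = 65.0 t/(ha*yr)

65.0


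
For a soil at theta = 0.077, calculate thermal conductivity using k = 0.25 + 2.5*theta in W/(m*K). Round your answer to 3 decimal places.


Step 1: k = 0.25 + 2.5 * theta
Step 2: k = 0.25 + 2.5 * 0.077
Step 3: k = 0.25 + 0.193
Step 4: k = 0.443 W/(m*K)

0.443


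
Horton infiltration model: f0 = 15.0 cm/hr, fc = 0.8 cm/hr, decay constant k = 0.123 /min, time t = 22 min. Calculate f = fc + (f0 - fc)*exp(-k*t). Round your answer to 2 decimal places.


Step 1: f = fc + (f0 - fc) * exp(-k * t)
Step 2: exp(-0.123 * 22) = 0.066803
Step 3: f = 0.8 + (15.0 - 0.8) * 0.066803
Step 4: f = 0.8 + 14.2 * 0.066803
Step 5: f = 1.75 cm/hr

1.75


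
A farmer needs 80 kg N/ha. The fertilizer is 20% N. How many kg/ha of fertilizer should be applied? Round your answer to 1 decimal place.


Step 1: Fertilizer rate = target N / (N content / 100)
Step 2: Rate = 80 / (20 / 100)
Step 3: Rate = 80 / 0.2
Step 4: Rate = 400.0 kg/ha

400.0


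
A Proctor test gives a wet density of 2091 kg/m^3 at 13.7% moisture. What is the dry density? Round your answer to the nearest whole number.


Step 1: Dry density = wet density / (1 + w/100)
Step 2: Dry density = 2091 / (1 + 13.7/100)
Step 3: Dry density = 2091 / 1.137
Step 4: Dry density = 1839 kg/m^3

1839


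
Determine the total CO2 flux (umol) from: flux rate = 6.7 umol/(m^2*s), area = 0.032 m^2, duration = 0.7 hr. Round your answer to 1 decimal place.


Step 1: Convert time to seconds: 0.7 hr * 3600 = 2520.0 s
Step 2: Total = flux * area * time_s
Step 3: Total = 6.7 * 0.032 * 2520.0
Step 4: Total = 540.3 umol

540.3


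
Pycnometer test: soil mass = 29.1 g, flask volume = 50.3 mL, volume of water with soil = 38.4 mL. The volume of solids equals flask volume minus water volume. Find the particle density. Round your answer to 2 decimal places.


Step 1: Volume of solids = flask volume - water volume with soil
Step 2: V_solids = 50.3 - 38.4 = 11.9 mL
Step 3: Particle density = mass / V_solids = 29.1 / 11.9 = 2.45 g/cm^3

2.45


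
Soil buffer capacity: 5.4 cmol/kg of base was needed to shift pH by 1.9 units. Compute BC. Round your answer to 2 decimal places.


Step 1: BC = change in base / change in pH
Step 2: BC = 5.4 / 1.9
Step 3: BC = 2.84 cmol/(kg*pH unit)

2.84


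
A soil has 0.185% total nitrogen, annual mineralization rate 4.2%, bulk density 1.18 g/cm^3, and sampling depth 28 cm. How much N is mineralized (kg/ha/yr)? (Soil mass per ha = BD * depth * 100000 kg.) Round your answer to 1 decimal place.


Step 1: Soil mass per ha = BD * depth * 100000 = 1.18 * 28 * 100000 = 3304000 kg
Step 2: Total N pool = soil mass * N%/100 = 3304000 * 0.185/100 = 6112.4 kg/ha
Step 3: N mineralized = N pool * rate%/100 = 6112.4 * 4.2/100 = 256.7 kg/ha/yr

256.7


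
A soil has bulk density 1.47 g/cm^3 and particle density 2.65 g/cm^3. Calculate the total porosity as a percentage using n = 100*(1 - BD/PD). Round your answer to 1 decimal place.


Step 1: Formula: n = 100 * (1 - BD / PD)
Step 2: n = 100 * (1 - 1.47 / 2.65)
Step 3: n = 100 * (1 - 0.55472)
Step 4: n = 44.5%

44.5


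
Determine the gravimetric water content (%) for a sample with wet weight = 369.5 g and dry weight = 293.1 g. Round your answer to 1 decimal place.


Step 1: Water mass = wet - dry = 369.5 - 293.1 = 76.4 g
Step 2: w = 100 * water mass / dry mass
Step 3: w = 100 * 76.4 / 293.1 = 26.1%

26.1


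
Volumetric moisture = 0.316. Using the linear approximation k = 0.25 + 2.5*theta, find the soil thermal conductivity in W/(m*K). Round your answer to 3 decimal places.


Step 1: k = 0.25 + 2.5 * theta
Step 2: k = 0.25 + 2.5 * 0.316
Step 3: k = 0.25 + 0.79
Step 4: k = 1.04 W/(m*K)

1.04


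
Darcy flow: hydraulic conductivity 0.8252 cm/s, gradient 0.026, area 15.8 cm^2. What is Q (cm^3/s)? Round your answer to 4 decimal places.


Step 1: Apply Darcy's law: Q = K * i * A
Step 2: Q = 0.8252 * 0.026 * 15.8
Step 3: Q = 0.339 cm^3/s

0.339


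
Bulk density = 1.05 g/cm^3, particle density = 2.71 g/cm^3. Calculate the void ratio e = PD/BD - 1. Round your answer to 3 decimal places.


Step 1: e = PD / BD - 1
Step 2: e = 2.71 / 1.05 - 1
Step 3: e = 2.58095 - 1
Step 4: e = 1.581

1.581


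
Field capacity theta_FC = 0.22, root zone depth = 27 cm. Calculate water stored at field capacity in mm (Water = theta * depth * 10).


Step 1: Water (mm) = theta_FC * depth (cm) * 10
Step 2: Water = 0.22 * 27 * 10
Step 3: Water = 59.4 mm

59.4


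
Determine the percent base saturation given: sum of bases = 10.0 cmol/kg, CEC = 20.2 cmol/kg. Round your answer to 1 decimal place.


Step 1: BS = 100 * (sum of bases) / CEC
Step 2: BS = 100 * 10.0 / 20.2
Step 3: BS = 49.5%

49.5


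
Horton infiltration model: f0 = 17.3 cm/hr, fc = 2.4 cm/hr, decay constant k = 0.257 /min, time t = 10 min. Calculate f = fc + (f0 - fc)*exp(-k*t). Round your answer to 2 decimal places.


Step 1: f = fc + (f0 - fc) * exp(-k * t)
Step 2: exp(-0.257 * 10) = 0.076536
Step 3: f = 2.4 + (17.3 - 2.4) * 0.076536
Step 4: f = 2.4 + 14.9 * 0.076536
Step 5: f = 3.54 cm/hr

3.54


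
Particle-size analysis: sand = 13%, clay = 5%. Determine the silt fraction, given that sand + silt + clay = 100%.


Step 1: sand + silt + clay = 100%
Step 2: silt = 100 - sand - clay
Step 3: silt = 100 - 13 - 5
Step 4: silt = 82%

82


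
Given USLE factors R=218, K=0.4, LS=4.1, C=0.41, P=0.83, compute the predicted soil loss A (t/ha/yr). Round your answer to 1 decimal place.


Step 1: A = R * K * LS * C * P
Step 2: R * K = 218 * 0.4 = 87.2
Step 3: (R*K) * LS = 87.2 * 4.1 = 357.52
Step 4: * C * P = 357.52 * 0.41 * 0.83 = 121.7
Step 5: A = 121.7 t/(ha*yr)

121.7


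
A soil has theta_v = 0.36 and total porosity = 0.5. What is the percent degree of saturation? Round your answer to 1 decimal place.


Step 1: S = 100 * theta_v / n
Step 2: S = 100 * 0.36 / 0.5
Step 3: S = 72.0%

72.0


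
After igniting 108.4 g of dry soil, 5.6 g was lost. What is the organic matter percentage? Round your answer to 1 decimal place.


Step 1: OM% = 100 * LOI / sample mass
Step 2: OM = 100 * 5.6 / 108.4
Step 3: OM = 5.2%

5.2


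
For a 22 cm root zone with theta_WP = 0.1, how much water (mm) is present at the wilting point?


Step 1: Water (mm) = theta_WP * depth * 10
Step 2: Water = 0.1 * 22 * 10
Step 3: Water = 22.0 mm

22.0


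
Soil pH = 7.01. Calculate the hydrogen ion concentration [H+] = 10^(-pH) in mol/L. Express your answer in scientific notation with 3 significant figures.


Step 1: [H+] = 10^(-pH)
Step 2: [H+] = 10^(-7.01)
Step 3: [H+] = 9.77e-08 mol/L

9.77e-08


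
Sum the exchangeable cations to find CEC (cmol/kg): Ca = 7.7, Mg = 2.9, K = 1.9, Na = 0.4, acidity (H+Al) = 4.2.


Step 1: CEC = Ca + Mg + K + Na + (H+Al)
Step 2: CEC = 7.7 + 2.9 + 1.9 + 0.4 + 4.2
Step 3: CEC = 17.1 cmol/kg

17.1


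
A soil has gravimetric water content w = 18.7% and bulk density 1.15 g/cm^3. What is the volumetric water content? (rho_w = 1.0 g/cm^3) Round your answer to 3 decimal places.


Step 1: theta = (w / 100) * BD / rho_w
Step 2: theta = (18.7 / 100) * 1.15 / 1.0
Step 3: theta = 0.187 * 1.15
Step 4: theta = 0.215

0.215


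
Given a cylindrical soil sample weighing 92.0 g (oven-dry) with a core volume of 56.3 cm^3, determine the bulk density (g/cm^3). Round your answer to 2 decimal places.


Step 1: Identify the formula: BD = dry mass / volume
Step 2: Substitute values: BD = 92.0 / 56.3
Step 3: BD = 1.63 g/cm^3

1.63


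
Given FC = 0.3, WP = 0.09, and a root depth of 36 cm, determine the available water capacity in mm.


Step 1: Available water = (FC - WP) * depth * 10
Step 2: AW = (0.3 - 0.09) * 36 * 10
Step 3: AW = 0.21 * 36 * 10
Step 4: AW = 75.6 mm

75.6


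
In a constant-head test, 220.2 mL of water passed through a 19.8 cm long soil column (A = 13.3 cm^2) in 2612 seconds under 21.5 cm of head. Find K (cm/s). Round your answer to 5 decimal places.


Step 1: K = Q * L / (A * t * h)
Step 2: Numerator = 220.2 * 19.8 = 4359.96
Step 3: Denominator = 13.3 * 2612 * 21.5 = 746901.4
Step 4: K = 4359.96 / 746901.4 = 0.00584 cm/s

0.00584


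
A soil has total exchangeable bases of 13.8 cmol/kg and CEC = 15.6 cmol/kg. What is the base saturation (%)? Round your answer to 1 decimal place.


Step 1: BS = 100 * (sum of bases) / CEC
Step 2: BS = 100 * 13.8 / 15.6
Step 3: BS = 88.5%

88.5


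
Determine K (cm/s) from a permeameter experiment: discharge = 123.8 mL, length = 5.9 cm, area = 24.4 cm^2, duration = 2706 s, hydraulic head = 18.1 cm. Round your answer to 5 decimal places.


Step 1: K = Q * L / (A * t * h)
Step 2: Numerator = 123.8 * 5.9 = 730.42
Step 3: Denominator = 24.4 * 2706 * 18.1 = 1195077.84
Step 4: K = 730.42 / 1195077.84 = 0.00061 cm/s

0.00061


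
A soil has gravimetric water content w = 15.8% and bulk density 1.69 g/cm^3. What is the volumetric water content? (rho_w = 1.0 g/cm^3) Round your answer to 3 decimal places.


Step 1: theta = (w / 100) * BD / rho_w
Step 2: theta = (15.8 / 100) * 1.69 / 1.0
Step 3: theta = 0.158 * 1.69
Step 4: theta = 0.267

0.267


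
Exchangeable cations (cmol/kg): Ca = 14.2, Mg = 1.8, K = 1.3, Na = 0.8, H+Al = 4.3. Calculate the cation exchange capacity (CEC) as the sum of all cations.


Step 1: CEC = Ca + Mg + K + Na + (H+Al)
Step 2: CEC = 14.2 + 1.8 + 1.3 + 0.8 + 4.3
Step 3: CEC = 22.4 cmol/kg

22.4


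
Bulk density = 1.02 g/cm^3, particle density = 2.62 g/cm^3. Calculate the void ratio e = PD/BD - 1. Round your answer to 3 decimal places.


Step 1: e = PD / BD - 1
Step 2: e = 2.62 / 1.02 - 1
Step 3: e = 2.56863 - 1
Step 4: e = 1.569

1.569


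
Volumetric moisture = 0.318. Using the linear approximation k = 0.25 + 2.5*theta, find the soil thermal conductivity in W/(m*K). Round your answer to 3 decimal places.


Step 1: k = 0.25 + 2.5 * theta
Step 2: k = 0.25 + 2.5 * 0.318
Step 3: k = 0.25 + 0.795
Step 4: k = 1.045 W/(m*K)

1.045


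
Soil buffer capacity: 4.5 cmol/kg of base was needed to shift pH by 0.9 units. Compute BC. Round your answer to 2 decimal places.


Step 1: BC = change in base / change in pH
Step 2: BC = 4.5 / 0.9
Step 3: BC = 5.0 cmol/(kg*pH unit)

5.0


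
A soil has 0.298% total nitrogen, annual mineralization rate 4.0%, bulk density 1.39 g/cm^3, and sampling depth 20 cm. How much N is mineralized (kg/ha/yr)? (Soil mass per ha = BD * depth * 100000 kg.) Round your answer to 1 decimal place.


Step 1: Soil mass per ha = BD * depth * 100000 = 1.39 * 20 * 100000 = 2780000 kg
Step 2: Total N pool = soil mass * N%/100 = 2780000 * 0.298/100 = 8284.4 kg/ha
Step 3: N mineralized = N pool * rate%/100 = 8284.4 * 4.0/100 = 331.4 kg/ha/yr

331.4


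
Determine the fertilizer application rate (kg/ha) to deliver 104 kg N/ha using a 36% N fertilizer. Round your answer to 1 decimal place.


Step 1: Fertilizer rate = target N / (N content / 100)
Step 2: Rate = 104 / (36 / 100)
Step 3: Rate = 104 / 0.36
Step 4: Rate = 288.9 kg/ha

288.9


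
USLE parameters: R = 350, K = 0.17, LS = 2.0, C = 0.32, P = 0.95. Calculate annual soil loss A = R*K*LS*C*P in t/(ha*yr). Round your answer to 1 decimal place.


Step 1: A = R * K * LS * C * P
Step 2: R * K = 350 * 0.17 = 59.5
Step 3: (R*K) * LS = 59.5 * 2.0 = 119.0
Step 4: * C * P = 119.0 * 0.32 * 0.95 = 36.2
Step 5: A = 36.2 t/(ha*yr)

36.2


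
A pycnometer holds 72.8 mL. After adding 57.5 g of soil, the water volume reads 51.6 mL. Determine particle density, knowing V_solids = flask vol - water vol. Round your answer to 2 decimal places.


Step 1: Volume of solids = flask volume - water volume with soil
Step 2: V_solids = 72.8 - 51.6 = 21.2 mL
Step 3: Particle density = mass / V_solids = 57.5 / 21.2 = 2.71 g/cm^3

2.71


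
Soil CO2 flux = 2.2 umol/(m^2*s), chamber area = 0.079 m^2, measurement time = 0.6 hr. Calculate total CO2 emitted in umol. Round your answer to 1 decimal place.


Step 1: Convert time to seconds: 0.6 hr * 3600 = 2160.0 s
Step 2: Total = flux * area * time_s
Step 3: Total = 2.2 * 0.079 * 2160.0
Step 4: Total = 375.4 umol

375.4


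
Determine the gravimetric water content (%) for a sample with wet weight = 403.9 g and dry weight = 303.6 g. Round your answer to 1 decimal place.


Step 1: Water mass = wet - dry = 403.9 - 303.6 = 100.3 g
Step 2: w = 100 * water mass / dry mass
Step 3: w = 100 * 100.3 / 303.6 = 33.0%

33.0


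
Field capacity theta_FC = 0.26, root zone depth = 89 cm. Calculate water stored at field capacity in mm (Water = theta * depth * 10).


Step 1: Water (mm) = theta_FC * depth (cm) * 10
Step 2: Water = 0.26 * 89 * 10
Step 3: Water = 231.4 mm

231.4


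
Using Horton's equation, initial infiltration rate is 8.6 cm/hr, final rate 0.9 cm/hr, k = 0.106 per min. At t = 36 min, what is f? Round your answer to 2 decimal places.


Step 1: f = fc + (f0 - fc) * exp(-k * t)
Step 2: exp(-0.106 * 36) = 0.022016
Step 3: f = 0.9 + (8.6 - 0.9) * 0.022016
Step 4: f = 0.9 + 7.7 * 0.022016
Step 5: f = 1.07 cm/hr

1.07


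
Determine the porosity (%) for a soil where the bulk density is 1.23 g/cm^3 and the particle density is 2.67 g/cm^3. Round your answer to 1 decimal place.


Step 1: Formula: n = 100 * (1 - BD / PD)
Step 2: n = 100 * (1 - 1.23 / 2.67)
Step 3: n = 100 * (1 - 0.46067)
Step 4: n = 53.9%

53.9


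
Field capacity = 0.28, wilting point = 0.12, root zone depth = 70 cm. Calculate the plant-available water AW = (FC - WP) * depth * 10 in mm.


Step 1: Available water = (FC - WP) * depth * 10
Step 2: AW = (0.28 - 0.12) * 70 * 10
Step 3: AW = 0.16 * 70 * 10
Step 4: AW = 112.0 mm

112.0


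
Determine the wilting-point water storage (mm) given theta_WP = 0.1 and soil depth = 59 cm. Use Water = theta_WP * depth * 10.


Step 1: Water (mm) = theta_WP * depth * 10
Step 2: Water = 0.1 * 59 * 10
Step 3: Water = 59.0 mm

59.0


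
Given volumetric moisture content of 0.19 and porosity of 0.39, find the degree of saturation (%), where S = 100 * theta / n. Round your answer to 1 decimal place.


Step 1: S = 100 * theta_v / n
Step 2: S = 100 * 0.19 / 0.39
Step 3: S = 48.7%

48.7


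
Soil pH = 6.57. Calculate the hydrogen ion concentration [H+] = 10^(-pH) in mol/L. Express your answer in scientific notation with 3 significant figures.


Step 1: [H+] = 10^(-pH)
Step 2: [H+] = 10^(-6.57)
Step 3: [H+] = 2.69e-07 mol/L

2.69e-07


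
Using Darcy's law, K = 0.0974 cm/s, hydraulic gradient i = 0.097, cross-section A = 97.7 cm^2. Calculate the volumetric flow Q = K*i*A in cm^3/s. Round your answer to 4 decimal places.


Step 1: Apply Darcy's law: Q = K * i * A
Step 2: Q = 0.0974 * 0.097 * 97.7
Step 3: Q = 0.9231 cm^3/s

0.9231


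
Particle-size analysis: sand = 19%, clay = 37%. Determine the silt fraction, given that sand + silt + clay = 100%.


Step 1: sand + silt + clay = 100%
Step 2: silt = 100 - sand - clay
Step 3: silt = 100 - 19 - 37
Step 4: silt = 44%

44


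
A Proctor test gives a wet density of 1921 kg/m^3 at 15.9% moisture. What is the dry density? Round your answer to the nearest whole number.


Step 1: Dry density = wet density / (1 + w/100)
Step 2: Dry density = 1921 / (1 + 15.9/100)
Step 3: Dry density = 1921 / 1.159
Step 4: Dry density = 1657 kg/m^3

1657


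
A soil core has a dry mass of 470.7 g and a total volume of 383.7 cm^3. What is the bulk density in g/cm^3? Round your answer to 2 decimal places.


Step 1: Identify the formula: BD = dry mass / volume
Step 2: Substitute values: BD = 470.7 / 383.7
Step 3: BD = 1.23 g/cm^3

1.23


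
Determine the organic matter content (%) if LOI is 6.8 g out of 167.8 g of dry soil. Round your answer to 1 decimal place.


Step 1: OM% = 100 * LOI / sample mass
Step 2: OM = 100 * 6.8 / 167.8
Step 3: OM = 4.1%

4.1


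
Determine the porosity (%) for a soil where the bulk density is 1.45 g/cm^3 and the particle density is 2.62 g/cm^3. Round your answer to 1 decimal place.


Step 1: Formula: n = 100 * (1 - BD / PD)
Step 2: n = 100 * (1 - 1.45 / 2.62)
Step 3: n = 100 * (1 - 0.55344)
Step 4: n = 44.7%

44.7


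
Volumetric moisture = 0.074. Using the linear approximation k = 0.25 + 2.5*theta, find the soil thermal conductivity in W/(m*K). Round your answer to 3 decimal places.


Step 1: k = 0.25 + 2.5 * theta
Step 2: k = 0.25 + 2.5 * 0.074
Step 3: k = 0.25 + 0.185
Step 4: k = 0.435 W/(m*K)

0.435


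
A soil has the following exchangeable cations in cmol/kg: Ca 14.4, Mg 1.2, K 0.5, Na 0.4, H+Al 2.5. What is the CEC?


Step 1: CEC = Ca + Mg + K + Na + (H+Al)
Step 2: CEC = 14.4 + 1.2 + 0.5 + 0.4 + 2.5
Step 3: CEC = 19.0 cmol/kg

19.0


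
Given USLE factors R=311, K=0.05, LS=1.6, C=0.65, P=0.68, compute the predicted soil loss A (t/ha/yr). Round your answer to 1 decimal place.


Step 1: A = R * K * LS * C * P
Step 2: R * K = 311 * 0.05 = 15.55
Step 3: (R*K) * LS = 15.55 * 1.6 = 24.88
Step 4: * C * P = 24.88 * 0.65 * 0.68 = 11.0
Step 5: A = 11.0 t/(ha*yr)

11.0


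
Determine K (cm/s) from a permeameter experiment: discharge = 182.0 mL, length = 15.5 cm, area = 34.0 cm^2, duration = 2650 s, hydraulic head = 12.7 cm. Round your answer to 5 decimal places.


Step 1: K = Q * L / (A * t * h)
Step 2: Numerator = 182.0 * 15.5 = 2821.0
Step 3: Denominator = 34.0 * 2650 * 12.7 = 1144270.0
Step 4: K = 2821.0 / 1144270.0 = 0.00247 cm/s

0.00247


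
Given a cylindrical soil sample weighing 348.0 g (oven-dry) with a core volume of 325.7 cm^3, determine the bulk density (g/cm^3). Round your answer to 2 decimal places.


Step 1: Identify the formula: BD = dry mass / volume
Step 2: Substitute values: BD = 348.0 / 325.7
Step 3: BD = 1.07 g/cm^3

1.07


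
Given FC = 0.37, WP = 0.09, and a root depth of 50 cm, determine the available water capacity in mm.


Step 1: Available water = (FC - WP) * depth * 10
Step 2: AW = (0.37 - 0.09) * 50 * 10
Step 3: AW = 0.28 * 50 * 10
Step 4: AW = 140.0 mm

140.0


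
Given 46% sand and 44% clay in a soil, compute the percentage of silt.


Step 1: sand + silt + clay = 100%
Step 2: silt = 100 - sand - clay
Step 3: silt = 100 - 46 - 44
Step 4: silt = 10%

10
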